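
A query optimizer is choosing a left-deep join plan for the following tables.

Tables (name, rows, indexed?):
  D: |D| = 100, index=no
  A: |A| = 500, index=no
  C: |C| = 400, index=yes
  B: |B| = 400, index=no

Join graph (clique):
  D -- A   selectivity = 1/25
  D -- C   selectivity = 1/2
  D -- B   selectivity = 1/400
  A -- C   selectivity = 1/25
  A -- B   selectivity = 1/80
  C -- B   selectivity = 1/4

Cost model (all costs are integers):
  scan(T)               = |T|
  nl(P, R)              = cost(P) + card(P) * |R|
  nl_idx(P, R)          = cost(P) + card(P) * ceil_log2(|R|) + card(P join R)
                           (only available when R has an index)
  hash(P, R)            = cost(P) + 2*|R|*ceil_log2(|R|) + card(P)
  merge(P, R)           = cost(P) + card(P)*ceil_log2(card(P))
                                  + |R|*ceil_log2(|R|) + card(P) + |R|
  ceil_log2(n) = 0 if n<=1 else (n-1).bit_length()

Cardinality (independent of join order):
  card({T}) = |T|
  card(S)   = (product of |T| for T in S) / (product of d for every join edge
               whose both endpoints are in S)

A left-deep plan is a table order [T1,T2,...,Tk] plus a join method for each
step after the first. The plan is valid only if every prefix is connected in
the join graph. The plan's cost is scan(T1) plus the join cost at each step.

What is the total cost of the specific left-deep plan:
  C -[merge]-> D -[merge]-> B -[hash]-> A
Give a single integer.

343200

step 1: scan C: cost=400, card=400
step 2: join D via merge
    card(P join D) = 400*100/(2) = 20000
    cost = 400 + 400*9 + 100*7 + 400 + 100 = 5200
step 3: join B via merge
    card(P join B) = 20000*400/(400*4) = 5000
    cost = 5200 + 20000*15 + 400*9 + 20000 + 400 = 329200
step 4: join A via hash
    card(P join A) = 5000*500/(25*25*80) = 50
    cost = 329200 + 2*500*9 + 5000 = 343200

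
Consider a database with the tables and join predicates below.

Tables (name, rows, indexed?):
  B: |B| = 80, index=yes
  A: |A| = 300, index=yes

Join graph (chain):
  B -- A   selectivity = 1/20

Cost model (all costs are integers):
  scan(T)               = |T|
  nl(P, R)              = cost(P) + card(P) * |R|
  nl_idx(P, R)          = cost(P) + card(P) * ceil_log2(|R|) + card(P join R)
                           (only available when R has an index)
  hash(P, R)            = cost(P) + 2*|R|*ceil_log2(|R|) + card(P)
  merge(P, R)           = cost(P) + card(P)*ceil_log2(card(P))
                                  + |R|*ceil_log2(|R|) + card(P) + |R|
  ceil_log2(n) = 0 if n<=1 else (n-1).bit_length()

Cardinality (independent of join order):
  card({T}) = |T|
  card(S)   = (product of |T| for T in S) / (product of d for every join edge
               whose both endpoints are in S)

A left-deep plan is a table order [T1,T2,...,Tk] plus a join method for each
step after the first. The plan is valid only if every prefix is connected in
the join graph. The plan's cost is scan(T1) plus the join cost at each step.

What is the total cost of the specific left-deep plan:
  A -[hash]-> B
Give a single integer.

1720

step 1: scan A: cost=300, card=300
step 2: join B via hash
    card(P join B) = 300*80/(20) = 1200
    cost = 300 + 2*80*7 + 300 = 1720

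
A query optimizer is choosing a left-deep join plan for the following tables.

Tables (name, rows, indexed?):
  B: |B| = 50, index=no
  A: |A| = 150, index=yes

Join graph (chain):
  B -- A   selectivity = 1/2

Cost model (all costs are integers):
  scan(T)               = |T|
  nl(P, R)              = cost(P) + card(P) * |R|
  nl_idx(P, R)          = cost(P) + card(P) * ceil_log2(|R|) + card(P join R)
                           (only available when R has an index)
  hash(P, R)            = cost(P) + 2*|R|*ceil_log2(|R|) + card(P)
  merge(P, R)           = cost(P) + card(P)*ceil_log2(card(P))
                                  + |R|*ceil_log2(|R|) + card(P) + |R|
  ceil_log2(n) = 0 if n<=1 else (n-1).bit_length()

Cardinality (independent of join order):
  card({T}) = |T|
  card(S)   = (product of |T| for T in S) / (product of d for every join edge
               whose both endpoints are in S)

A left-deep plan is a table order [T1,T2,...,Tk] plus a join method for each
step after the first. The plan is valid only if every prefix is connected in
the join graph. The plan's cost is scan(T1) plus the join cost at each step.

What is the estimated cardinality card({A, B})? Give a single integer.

Tables in S: A(150), B(50)
Edges inside S: B-A(d=2)
numerator = 150 * 50 = 7500
denominator = 2 = 2
card(S) = 7500 / 2 = 3750

3750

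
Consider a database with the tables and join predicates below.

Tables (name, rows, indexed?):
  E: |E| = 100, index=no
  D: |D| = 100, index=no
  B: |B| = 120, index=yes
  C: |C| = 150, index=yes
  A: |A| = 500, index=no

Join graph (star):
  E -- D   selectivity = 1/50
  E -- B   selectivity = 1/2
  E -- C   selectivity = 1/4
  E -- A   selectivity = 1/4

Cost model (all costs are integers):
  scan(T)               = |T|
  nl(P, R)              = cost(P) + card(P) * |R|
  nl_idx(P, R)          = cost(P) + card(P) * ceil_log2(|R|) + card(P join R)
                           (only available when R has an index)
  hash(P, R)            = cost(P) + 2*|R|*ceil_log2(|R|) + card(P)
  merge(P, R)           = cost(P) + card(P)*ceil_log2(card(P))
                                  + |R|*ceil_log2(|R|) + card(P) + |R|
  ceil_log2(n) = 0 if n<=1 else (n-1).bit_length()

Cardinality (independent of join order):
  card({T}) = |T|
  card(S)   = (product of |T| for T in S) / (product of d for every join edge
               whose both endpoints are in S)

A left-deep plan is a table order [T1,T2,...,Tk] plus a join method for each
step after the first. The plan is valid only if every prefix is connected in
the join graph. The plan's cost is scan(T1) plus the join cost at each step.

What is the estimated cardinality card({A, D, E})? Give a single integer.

Tables in S: A(500), D(100), E(100)
Edges inside S: E-D(d=50), E-A(d=4)
numerator = 500 * 100 * 100 = 5000000
denominator = 50 * 4 = 200
card(S) = 5000000 / 200 = 25000

25000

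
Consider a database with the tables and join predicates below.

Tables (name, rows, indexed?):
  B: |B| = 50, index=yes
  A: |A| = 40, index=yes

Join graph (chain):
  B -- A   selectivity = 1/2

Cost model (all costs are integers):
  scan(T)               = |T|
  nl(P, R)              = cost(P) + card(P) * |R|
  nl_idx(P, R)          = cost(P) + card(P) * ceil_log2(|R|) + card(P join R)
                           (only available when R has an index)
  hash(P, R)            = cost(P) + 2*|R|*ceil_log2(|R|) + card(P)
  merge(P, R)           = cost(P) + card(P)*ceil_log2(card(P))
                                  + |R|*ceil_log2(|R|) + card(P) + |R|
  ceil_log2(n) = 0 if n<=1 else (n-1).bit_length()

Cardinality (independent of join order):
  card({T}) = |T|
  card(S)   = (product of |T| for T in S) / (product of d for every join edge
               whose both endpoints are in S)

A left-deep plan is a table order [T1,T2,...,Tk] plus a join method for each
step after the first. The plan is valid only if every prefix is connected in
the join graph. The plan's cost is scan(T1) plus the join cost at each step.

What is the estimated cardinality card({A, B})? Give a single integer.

Tables in S: A(40), B(50)
Edges inside S: B-A(d=2)
numerator = 40 * 50 = 2000
denominator = 2 = 2
card(S) = 2000 / 2 = 1000

1000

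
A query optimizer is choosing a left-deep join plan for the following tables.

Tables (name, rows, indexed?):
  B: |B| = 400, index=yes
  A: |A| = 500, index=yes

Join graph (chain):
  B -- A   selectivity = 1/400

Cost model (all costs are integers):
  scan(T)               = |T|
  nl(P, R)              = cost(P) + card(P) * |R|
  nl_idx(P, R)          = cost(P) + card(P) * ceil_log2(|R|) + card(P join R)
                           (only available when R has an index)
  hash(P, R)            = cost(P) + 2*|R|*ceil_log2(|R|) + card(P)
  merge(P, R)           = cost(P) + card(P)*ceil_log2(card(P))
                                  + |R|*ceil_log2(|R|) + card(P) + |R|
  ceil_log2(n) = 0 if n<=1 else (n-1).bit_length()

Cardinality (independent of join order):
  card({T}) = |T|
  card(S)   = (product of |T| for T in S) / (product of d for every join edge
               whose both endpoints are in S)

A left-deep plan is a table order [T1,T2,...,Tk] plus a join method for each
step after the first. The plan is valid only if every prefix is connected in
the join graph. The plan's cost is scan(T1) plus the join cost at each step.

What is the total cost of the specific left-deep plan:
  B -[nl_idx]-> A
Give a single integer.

4500

step 1: scan B: cost=400, card=400
step 2: join A via nl_idx
    card(P join A) = 400*500/(400) = 500
    cost = 400 + 400*9 + 500 = 4500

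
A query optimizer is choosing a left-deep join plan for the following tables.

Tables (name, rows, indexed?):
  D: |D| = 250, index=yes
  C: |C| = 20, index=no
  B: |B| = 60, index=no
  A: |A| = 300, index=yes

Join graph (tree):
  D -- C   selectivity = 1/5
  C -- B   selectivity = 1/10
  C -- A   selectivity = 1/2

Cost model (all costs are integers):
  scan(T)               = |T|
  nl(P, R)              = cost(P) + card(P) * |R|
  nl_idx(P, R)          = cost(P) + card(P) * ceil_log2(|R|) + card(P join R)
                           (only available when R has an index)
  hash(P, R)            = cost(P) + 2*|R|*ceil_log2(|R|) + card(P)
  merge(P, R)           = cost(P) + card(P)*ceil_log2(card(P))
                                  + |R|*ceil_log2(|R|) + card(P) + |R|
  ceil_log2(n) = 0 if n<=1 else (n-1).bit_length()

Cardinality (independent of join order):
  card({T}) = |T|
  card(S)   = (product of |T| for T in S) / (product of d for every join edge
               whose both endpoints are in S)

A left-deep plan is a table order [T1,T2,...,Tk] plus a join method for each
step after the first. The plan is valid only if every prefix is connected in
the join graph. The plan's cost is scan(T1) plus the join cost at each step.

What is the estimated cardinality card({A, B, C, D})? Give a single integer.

Tables in S: A(300), B(60), C(20), D(250)
Edges inside S: D-C(d=5), C-B(d=10), C-A(d=2)
numerator = 300 * 60 * 20 * 250 = 90000000
denominator = 5 * 10 * 2 = 100
card(S) = 90000000 / 100 = 900000

900000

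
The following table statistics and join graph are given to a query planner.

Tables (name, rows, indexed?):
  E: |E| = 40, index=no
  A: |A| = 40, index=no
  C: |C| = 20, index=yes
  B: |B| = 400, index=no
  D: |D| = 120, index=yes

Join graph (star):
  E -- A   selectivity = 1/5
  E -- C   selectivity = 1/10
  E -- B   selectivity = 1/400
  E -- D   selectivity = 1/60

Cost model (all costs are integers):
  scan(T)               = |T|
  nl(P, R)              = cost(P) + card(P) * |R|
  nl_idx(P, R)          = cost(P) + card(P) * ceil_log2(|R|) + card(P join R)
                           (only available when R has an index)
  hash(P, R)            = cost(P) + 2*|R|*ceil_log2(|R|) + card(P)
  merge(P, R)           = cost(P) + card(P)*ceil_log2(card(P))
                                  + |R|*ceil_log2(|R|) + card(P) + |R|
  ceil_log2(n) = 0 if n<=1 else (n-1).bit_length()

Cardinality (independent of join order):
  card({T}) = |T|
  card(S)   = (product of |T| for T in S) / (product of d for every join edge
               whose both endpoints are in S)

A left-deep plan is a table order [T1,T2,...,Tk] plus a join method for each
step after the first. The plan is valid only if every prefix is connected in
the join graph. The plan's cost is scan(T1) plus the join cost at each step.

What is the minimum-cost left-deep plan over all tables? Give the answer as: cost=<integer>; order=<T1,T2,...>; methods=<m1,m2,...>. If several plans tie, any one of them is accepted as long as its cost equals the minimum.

cost=2560; order=B,E,D,C,A; methods=hash,nl_idx,hash,hash

Selinger DP (subsets sized 1..n):
  {E}: scan cost=40, card=40
  {A}: scan cost=40, card=40
  {C}: scan cost=20, card=20
  {B}: scan cost=400, card=400
  {D}: scan cost=120, card=120
  {AE}: card=320; try (E,hash)→560, (A,hash)→560, (E,merge)→600, (A,merge)→600, (E,nl)→1640, (A,nl)→1640; best=560 via (E,hash)
  {CE}: card=80; try (C,hash)→280, (C,nl_idx)→320, (E,merge)→420, (C,merge)→440, (E,hash)→520, (E,nl)→820 …(+1); best=280 via (C,hash)
  {BE}: card=40; try (E,hash)→1280, (B,merge)→4320, (E,merge)→4680, (B,hash)→7280, (B,nl)→16040, (E,nl)→16400; best=1280 via (E,hash)
  {DE}: card=80; try (D,nl_idx)→400, (E,hash)→720, (D,merge)→1280, (E,merge)→1360, (D,hash)→1760, (D,nl)→4840 …(+1); best=400 via (D,nl_idx)
  {ACE}: card=640; try (A,hash)→840, (C,hash)→1080, (A,merge)→1200, (C,nl_idx)→2800, (A,nl)→3480, (C,merge)→3880 …(+1); best=840 via (A,hash)
  {ABE}: card=320; try (A,hash)→1800, (A,merge)→1840, (A,nl)→2880, (B,merge)→7760, (B,hash)→8080, (B,nl)→128560; best=1800 via (A,hash)
  {ADE}: card=640; try (A,hash)→960, (A,merge)→1320, (D,hash)→2560, (D,nl_idx)→3440, (A,nl)→3600, (D,merge)→4720 …(+1); best=960 via (A,hash)
  {BCE}: card=80; try (C,hash)→1520, (C,nl_idx)→1560, (C,merge)→1680, (C,nl)→2080, (B,merge)→4920, (B,hash)→7560 …(+1); best=1520 via (C,hash)
  {CDE}: card=160; try (C,hash)→680, (C,nl_idx)→960, (D,nl_idx)→1000, (C,merge)→1160, (D,merge)→1880, (C,nl)→2000 …(+2); best=680 via (C,hash)
  {BDE}: card=80; try (D,nl_idx)→1640, (D,merge)→2520, (D,hash)→3000, (B,merge)→5040, (D,nl)→6080, (B,hash)→7680 …(+1); best=1640 via (D,nl_idx)
  {ABCE}: card=640; try (A,hash)→2080, (C,hash)→2320, (A,merge)→2440, (C,nl_idx)→4040, (A,nl)→4720, (C,merge)→5120 …(+4); best=2080 via (A,hash)
  {ACDE}: card=1280; try (A,hash)→1320, (C,hash)→1800, (A,merge)→2400, (D,hash)→3160, (C,nl_idx)→5440, (D,nl_idx)→6600 …(+5); best=1320 via (A,hash)
  {ABDE}: card=640; try (A,hash)→2200, (A,merge)→2560, (D,hash)→3800, (D,nl_idx)→4680, (A,nl)→4840, (D,merge)→5960 …(+4); best=2200 via (A,hash)
  {BCDE}: card=160; try (C,hash)→1920, (C,nl_idx)→2200, (D,nl_idx)→2240, (C,merge)→2400, (D,merge)→3120, (C,nl)→3240 …(+5); best=1920 via (C,hash)
  {ABCDE}: card=1280; try (A,hash)→2560, (C,hash)→3040, (A,merge)→3640, (D,hash)→4400, (C,nl_idx)→6680, (D,nl_idx)→7840 …(+8); best=2560 via (A,hash)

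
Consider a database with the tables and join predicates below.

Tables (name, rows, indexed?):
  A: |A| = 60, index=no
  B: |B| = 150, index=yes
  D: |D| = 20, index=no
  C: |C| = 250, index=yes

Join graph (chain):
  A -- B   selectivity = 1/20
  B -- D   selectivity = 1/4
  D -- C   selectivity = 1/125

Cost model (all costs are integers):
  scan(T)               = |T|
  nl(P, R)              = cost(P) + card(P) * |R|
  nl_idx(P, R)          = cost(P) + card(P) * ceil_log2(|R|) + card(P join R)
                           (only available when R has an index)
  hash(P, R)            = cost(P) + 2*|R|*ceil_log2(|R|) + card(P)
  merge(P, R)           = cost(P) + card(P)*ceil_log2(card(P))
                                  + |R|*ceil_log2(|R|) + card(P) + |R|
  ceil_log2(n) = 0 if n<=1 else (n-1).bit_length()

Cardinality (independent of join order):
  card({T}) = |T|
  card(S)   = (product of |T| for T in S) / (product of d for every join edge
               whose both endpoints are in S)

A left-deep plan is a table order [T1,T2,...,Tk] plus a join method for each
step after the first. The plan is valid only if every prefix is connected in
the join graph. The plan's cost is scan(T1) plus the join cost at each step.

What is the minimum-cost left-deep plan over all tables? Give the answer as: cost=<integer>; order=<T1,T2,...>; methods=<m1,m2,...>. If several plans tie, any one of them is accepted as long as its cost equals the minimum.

Selinger DP (subsets sized 1..n):
  {A}: scan cost=60, card=60
  {B}: scan cost=150, card=150
  {D}: scan cost=20, card=20
  {C}: scan cost=250, card=250
  {AB}: card=450; try (B,nl_idx)→990, (A,hash)→1020, (B,merge)→1830, (A,merge)→1920, (B,hash)→2520, (B,nl)→9060 …(+1); best=990 via (B,nl_idx)
  {BD}: card=750; try (D,hash)→500, (B,nl_idx)→930, (B,merge)→1490, (D,merge)→1620, (B,hash)→2440, (B,nl)→3020 …(+1); best=500 via (D,hash)
  {CD}: card=40; try (C,nl_idx)→220, (D,hash)→700, (C,merge)→2390, (D,merge)→2620, (C,hash)→4040, (C,nl)→5020 …(+1); best=220 via (C,nl_idx)
  {ABD}: card=2250; try (D,hash)→1640, (A,hash)→1970, (D,merge)→5610, (A,merge)→9170, (D,nl)→9990, (A,nl)→45500; best=1640 via (D,hash)
  {BCD}: card=1500; try (B,merge)→1850, (B,nl_idx)→2040, (B,hash)→2660, (C,hash)→5250, (B,nl)→6220, (C,nl_idx)→8000 …(+2); best=1850 via (B,merge)
  {ABCD}: card=4500; try (A,hash)→4070, (C,hash)→7890, (A,merge)→20270, (C,nl_idx)→24140, (C,merge)→33140, (A,nl)→91850 …(+1); best=4070 via (A,hash)

cost=4070; order=D,C,B,A; methods=nl_idx,merge,hash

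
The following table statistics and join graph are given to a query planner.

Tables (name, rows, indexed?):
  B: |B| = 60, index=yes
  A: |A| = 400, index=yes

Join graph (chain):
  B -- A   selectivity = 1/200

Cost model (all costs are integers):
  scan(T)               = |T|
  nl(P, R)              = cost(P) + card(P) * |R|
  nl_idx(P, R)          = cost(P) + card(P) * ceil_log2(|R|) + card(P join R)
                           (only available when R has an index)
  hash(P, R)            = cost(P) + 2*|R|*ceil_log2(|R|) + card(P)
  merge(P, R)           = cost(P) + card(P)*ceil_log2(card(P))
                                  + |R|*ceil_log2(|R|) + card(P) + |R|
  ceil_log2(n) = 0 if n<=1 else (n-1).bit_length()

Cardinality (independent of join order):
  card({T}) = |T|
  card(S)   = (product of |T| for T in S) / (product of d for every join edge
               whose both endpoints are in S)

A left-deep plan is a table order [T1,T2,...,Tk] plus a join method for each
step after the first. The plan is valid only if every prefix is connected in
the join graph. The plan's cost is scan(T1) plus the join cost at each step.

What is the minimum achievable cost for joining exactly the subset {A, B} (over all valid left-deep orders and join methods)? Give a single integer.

Selinger DP over subsets of {A,B}:
  {B}: scan cost=60, card=60
  {A}: scan cost=400, card=400
  {AB}: card=120; try (A,nl_idx)→720, (B,hash)→1520, (B,nl_idx)→2920, (A,merge)→4480, (B,merge)→4820, (A,hash)→7320 …(+2); best=720 via (A,nl_idx)

720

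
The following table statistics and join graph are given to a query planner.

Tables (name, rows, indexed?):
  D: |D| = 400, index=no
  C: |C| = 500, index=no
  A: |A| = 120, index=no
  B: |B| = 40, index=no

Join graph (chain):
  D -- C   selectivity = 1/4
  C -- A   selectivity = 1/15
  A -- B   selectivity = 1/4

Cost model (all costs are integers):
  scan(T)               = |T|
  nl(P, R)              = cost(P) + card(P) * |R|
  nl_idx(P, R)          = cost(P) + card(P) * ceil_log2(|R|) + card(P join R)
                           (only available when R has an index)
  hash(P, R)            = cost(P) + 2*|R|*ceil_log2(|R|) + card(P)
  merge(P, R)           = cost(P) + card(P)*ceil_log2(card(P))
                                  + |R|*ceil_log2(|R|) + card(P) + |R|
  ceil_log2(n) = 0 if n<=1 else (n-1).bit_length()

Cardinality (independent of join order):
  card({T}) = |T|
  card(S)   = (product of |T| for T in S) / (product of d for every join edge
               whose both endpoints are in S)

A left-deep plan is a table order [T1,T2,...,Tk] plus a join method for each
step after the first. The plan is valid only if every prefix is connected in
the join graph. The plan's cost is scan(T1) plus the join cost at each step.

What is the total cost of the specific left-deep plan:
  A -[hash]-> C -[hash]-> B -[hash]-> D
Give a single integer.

step 1: scan A: cost=120, card=120
step 2: join C via hash
    card(P join C) = 120*500/(15) = 4000
    cost = 120 + 2*500*9 + 120 = 9240
step 3: join B via hash
    card(P join B) = 4000*40/(4) = 40000
    cost = 9240 + 2*40*6 + 4000 = 13720
step 4: join D via hash
    card(P join D) = 40000*400/(4) = 4000000
    cost = 13720 + 2*400*9 + 40000 = 60920

60920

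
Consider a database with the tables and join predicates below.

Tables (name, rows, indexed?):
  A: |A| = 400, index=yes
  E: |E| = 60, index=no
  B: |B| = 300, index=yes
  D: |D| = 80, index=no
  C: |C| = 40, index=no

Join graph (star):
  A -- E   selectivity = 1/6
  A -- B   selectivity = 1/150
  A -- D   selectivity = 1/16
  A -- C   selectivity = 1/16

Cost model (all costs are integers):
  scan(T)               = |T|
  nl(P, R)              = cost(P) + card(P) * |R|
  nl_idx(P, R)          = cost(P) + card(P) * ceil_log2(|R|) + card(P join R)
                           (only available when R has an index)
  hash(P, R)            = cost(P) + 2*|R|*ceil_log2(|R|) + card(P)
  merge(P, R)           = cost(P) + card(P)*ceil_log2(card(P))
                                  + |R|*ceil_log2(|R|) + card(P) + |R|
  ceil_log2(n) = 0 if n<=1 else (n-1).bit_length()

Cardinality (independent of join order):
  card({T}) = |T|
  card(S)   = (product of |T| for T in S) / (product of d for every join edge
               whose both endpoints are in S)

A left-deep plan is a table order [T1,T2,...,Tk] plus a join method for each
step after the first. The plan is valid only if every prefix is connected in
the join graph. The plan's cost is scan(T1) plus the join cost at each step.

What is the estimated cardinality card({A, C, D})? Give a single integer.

Tables in S: A(400), C(40), D(80)
Edges inside S: A-D(d=16), A-C(d=16)
numerator = 400 * 40 * 80 = 1280000
denominator = 16 * 16 = 256
card(S) = 1280000 / 256 = 5000

5000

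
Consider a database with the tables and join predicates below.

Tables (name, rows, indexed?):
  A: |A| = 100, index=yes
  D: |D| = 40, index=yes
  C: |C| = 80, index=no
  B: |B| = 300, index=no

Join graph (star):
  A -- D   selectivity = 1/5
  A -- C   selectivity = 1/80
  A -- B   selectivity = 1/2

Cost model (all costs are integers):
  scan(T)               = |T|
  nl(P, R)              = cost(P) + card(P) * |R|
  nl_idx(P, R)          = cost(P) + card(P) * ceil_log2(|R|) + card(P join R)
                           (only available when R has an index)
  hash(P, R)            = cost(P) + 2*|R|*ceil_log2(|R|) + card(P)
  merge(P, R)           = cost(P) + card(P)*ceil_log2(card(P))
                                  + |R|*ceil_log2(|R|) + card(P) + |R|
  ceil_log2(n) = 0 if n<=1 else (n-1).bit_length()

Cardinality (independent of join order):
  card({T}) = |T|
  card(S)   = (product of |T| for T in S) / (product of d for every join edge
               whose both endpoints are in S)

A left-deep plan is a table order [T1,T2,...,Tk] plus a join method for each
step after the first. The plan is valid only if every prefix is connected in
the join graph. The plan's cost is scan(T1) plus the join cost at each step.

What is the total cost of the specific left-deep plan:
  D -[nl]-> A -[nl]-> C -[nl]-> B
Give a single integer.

step 1: scan D: cost=40, card=40
step 2: join A via nl
    card(P join A) = 40*100/(5) = 800
    cost = 40 + 40*100 = 4040
step 3: join C via nl
    card(P join C) = 800*80/(80) = 800
    cost = 4040 + 800*80 = 68040
step 4: join B via nl
    card(P join B) = 800*300/(2) = 120000
    cost = 68040 + 800*300 = 308040

308040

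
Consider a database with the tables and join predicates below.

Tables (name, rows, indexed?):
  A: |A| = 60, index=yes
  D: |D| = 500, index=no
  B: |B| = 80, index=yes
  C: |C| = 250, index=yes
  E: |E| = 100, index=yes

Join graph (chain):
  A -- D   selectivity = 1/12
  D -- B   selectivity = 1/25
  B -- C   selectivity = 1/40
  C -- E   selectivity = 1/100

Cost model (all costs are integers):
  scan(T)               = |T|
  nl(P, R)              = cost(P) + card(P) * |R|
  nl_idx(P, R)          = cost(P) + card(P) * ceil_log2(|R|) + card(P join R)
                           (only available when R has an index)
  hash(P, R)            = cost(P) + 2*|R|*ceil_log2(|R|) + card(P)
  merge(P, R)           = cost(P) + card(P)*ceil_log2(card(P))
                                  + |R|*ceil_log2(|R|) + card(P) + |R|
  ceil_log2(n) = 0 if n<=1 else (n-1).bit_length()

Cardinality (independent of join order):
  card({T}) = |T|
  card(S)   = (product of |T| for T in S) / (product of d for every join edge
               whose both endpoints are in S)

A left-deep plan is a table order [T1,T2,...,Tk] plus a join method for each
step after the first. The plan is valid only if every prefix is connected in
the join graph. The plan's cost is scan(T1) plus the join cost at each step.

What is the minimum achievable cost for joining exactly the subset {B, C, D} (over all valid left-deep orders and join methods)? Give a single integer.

7720

Selinger DP over subsets of {B,C,D}:
  {D}: scan cost=500, card=500
  {B}: scan cost=80, card=80
  {C}: scan cost=250, card=250
  {BD}: card=1600; try (B,hash)→2120, (B,nl_idx)→5600, (D,merge)→5720, (B,merge)→6140, (D,hash)→9160, (D,nl)→40080 …(+1); best=2120 via (B,hash)
  {BC}: card=500; try (C,nl_idx)→1220, (B,hash)→1620, (B,nl_idx)→2500, (C,merge)→2970, (B,merge)→3140, (C,hash)→4160 …(+2); best=1220 via (C,nl_idx)
  {BCD}: card=10000; try (C,hash)→7720, (D,hash)→10720, (D,merge)→11220, (C,merge)→23570, (C,nl_idx)→24920, (D,nl)→251220 …(+1); best=7720 via (C,hash)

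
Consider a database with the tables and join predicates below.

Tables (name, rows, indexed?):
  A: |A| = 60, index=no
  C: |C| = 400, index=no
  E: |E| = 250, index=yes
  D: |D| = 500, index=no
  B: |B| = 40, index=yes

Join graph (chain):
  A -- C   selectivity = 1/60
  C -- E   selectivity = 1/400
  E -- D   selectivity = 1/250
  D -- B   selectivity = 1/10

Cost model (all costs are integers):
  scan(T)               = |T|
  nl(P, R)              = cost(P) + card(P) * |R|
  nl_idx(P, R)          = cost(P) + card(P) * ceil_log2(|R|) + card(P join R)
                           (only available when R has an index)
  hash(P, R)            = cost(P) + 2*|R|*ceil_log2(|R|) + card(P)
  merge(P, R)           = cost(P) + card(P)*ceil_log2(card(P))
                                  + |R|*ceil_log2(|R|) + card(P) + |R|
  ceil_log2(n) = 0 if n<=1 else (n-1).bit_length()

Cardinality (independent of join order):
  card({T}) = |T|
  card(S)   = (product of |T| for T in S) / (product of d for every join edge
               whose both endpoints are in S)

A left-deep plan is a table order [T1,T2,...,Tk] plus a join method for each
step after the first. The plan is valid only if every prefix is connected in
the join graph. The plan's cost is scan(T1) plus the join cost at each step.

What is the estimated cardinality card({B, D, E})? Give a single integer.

2000

Tables in S: B(40), D(500), E(250)
Edges inside S: E-D(d=250), D-B(d=10)
numerator = 40 * 500 * 250 = 5000000
denominator = 250 * 10 = 2500
card(S) = 5000000 / 2500 = 2000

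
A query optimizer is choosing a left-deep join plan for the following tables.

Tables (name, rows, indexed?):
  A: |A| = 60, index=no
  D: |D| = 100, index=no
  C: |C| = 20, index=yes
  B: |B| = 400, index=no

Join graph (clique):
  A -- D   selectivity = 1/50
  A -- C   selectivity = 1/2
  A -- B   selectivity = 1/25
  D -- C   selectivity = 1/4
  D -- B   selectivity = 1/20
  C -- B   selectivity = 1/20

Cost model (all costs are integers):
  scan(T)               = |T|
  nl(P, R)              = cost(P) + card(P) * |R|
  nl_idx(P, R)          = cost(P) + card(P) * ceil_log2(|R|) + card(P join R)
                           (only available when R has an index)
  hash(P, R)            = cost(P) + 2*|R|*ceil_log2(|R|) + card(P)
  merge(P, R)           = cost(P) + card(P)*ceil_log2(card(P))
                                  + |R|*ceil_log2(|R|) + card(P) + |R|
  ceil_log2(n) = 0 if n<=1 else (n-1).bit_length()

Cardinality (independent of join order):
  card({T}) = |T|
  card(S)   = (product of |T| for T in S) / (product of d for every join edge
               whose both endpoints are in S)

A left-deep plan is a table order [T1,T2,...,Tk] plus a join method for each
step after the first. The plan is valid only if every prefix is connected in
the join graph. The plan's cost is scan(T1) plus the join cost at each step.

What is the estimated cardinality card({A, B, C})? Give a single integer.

480

Tables in S: A(60), B(400), C(20)
Edges inside S: A-C(d=2), A-B(d=25), C-B(d=20)
numerator = 60 * 400 * 20 = 480000
denominator = 2 * 25 * 20 = 1000
card(S) = 480000 / 1000 = 480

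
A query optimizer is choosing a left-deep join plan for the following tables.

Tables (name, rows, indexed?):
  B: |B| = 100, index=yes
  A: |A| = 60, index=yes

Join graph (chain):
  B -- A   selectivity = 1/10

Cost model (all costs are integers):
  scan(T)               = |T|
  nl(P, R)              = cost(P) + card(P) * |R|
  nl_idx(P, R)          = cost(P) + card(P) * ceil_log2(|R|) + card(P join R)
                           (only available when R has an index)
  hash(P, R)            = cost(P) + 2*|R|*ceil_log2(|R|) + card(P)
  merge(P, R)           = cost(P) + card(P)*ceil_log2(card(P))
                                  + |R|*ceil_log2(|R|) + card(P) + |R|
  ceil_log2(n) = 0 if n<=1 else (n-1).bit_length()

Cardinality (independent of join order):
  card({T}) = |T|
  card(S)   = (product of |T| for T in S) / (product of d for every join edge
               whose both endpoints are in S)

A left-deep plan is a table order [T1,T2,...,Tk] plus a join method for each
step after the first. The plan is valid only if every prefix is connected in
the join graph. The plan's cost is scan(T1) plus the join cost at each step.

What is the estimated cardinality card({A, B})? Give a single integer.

Tables in S: A(60), B(100)
Edges inside S: B-A(d=10)
numerator = 60 * 100 = 6000
denominator = 10 = 10
card(S) = 6000 / 10 = 600

600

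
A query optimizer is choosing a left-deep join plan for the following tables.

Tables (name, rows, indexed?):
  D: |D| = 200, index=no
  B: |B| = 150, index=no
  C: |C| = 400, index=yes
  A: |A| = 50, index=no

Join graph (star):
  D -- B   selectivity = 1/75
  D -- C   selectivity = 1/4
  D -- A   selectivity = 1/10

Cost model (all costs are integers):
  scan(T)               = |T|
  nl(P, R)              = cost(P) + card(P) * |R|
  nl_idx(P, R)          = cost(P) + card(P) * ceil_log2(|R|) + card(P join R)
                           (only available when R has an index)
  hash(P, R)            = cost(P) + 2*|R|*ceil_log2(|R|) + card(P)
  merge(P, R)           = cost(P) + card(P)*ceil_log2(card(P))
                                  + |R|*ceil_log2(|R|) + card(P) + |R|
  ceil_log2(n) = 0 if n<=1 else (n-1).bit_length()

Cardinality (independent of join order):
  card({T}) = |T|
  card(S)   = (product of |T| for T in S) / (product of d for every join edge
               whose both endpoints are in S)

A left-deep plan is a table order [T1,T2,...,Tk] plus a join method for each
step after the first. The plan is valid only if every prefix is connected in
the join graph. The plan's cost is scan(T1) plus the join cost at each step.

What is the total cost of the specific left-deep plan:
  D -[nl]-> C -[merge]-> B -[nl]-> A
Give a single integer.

step 1: scan D: cost=200, card=200
step 2: join C via nl
    card(P join C) = 200*400/(4) = 20000
    cost = 200 + 200*400 = 80200
step 3: join B via merge
    card(P join B) = 20000*150/(75) = 40000
    cost = 80200 + 20000*15 + 150*8 + 20000 + 150 = 401550
step 4: join A via nl
    card(P join A) = 40000*50/(10) = 200000
    cost = 401550 + 40000*50 = 2401550

2401550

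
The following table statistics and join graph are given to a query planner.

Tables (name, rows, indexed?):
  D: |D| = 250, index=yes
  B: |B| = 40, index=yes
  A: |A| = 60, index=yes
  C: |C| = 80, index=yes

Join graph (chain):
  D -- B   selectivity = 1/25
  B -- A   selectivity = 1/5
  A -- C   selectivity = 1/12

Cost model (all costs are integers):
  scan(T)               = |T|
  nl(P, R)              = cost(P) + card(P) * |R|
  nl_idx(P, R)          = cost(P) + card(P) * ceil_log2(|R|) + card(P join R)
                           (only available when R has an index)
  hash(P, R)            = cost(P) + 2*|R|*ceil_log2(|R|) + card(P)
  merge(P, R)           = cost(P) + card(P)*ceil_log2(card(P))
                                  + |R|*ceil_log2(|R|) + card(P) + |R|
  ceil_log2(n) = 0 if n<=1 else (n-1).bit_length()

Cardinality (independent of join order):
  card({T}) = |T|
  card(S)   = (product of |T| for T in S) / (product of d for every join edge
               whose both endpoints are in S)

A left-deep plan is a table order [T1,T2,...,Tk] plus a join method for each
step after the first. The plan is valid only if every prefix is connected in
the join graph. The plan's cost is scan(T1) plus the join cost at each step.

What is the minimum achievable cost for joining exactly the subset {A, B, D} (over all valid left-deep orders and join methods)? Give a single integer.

Selinger DP over subsets of {A,B,D}:
  {D}: scan cost=250, card=250
  {B}: scan cost=40, card=40
  {A}: scan cost=60, card=60
  {BD}: card=400; try (D,nl_idx)→760, (B,hash)→980, (B,nl_idx)→2150, (D,merge)→2570, (B,merge)→2780, (D,hash)→4080 …(+2); best=760 via (D,nl_idx)
  {AB}: card=480; try (B,hash)→600, (A,merge)→740, (B,merge)→760, (A,nl_idx)→760, (A,hash)→800, (B,nl_idx)→900 …(+2); best=600 via (B,hash)
  {ABD}: card=4800; try (A,hash)→1880, (D,hash)→5080, (A,merge)→5180, (D,merge)→7650, (A,nl_idx)→7960, (D,nl_idx)→9240 …(+2); best=1880 via (A,hash)

1880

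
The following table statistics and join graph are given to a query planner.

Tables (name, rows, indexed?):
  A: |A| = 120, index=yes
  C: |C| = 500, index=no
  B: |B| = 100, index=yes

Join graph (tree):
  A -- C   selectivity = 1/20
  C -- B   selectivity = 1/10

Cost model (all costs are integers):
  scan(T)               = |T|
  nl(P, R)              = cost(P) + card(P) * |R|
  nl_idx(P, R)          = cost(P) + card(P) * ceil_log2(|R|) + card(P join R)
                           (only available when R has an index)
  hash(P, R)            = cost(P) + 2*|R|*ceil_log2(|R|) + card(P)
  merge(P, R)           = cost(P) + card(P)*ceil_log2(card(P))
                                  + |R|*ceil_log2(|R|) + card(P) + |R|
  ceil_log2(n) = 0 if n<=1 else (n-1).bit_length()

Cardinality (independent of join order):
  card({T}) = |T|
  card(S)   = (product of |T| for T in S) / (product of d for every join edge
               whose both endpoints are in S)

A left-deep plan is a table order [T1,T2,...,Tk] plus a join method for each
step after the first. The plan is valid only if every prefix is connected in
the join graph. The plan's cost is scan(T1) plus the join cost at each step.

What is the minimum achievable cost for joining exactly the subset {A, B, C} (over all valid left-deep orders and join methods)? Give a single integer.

Selinger DP over subsets of {A,B,C}:
  {A}: scan cost=120, card=120
  {C}: scan cost=500, card=500
  {B}: scan cost=100, card=100
  {AC}: card=3000; try (A,hash)→2680, (C,merge)→6080, (A,merge)→6460, (A,nl_idx)→7000, (C,hash)→9240, (C,nl)→60120 …(+1); best=2680 via (A,hash)
  {BC}: card=5000; try (B,hash)→2400, (C,merge)→5900, (B,merge)→6300, (B,nl_idx)→9000, (C,hash)→9200, (C,nl)→50100 …(+1); best=2400 via (B,hash)
  {ABC}: card=30000; try (B,hash)→7080, (A,hash)→9080, (B,merge)→42480, (B,nl_idx)→53680, (A,nl_idx)→67400, (A,merge)→73360 …(+2); best=7080 via (B,hash)

7080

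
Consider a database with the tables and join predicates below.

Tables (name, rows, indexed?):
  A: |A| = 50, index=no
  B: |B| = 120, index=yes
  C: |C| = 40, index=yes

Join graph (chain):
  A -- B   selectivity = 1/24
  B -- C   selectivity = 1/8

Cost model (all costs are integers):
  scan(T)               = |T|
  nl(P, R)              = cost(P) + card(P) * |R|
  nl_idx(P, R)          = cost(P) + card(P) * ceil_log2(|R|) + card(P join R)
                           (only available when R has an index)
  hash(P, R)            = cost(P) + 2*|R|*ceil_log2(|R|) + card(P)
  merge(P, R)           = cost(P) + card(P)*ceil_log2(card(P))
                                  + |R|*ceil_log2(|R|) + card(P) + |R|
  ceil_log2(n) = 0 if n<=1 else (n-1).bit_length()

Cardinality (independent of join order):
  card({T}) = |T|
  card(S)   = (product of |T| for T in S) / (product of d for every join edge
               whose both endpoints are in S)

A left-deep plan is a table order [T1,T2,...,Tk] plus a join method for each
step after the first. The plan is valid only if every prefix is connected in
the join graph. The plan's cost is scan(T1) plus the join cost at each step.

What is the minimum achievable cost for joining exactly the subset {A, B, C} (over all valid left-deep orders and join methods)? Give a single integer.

1380

Selinger DP over subsets of {A,B,C}:
  {A}: scan cost=50, card=50
  {B}: scan cost=120, card=120
  {C}: scan cost=40, card=40
  {AB}: card=250; try (B,nl_idx)→650, (A,hash)→840, (B,merge)→1360, (A,merge)→1430, (B,hash)→1780, (B,nl)→6050 …(+1); best=650 via (B,nl_idx)
  {BC}: card=600; try (C,hash)→720, (B,nl_idx)→920, (B,merge)→1280, (C,merge)→1360, (C,nl_idx)→1440, (B,hash)→1760 …(+2); best=720 via (C,hash)
  {ABC}: card=1250; try (C,hash)→1380, (A,hash)→1920, (C,merge)→3180, (C,nl_idx)→3400, (A,merge)→7670, (C,nl)→10650 …(+1); best=1380 via (C,hash)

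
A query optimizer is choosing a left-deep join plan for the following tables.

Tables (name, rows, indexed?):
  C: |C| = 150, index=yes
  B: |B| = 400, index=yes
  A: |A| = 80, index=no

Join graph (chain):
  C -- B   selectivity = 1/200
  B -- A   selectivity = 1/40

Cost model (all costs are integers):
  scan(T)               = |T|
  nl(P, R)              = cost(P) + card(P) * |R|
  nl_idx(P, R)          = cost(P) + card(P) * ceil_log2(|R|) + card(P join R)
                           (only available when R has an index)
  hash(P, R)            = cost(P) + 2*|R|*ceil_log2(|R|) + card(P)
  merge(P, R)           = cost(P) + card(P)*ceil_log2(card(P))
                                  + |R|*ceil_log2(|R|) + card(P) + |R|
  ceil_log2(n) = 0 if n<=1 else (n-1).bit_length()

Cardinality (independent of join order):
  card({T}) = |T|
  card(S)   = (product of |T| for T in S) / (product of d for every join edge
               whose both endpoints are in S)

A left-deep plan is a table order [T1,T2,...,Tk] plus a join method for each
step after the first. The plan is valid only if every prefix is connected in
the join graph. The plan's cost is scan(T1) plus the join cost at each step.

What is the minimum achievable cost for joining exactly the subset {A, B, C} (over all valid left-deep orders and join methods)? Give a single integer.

Selinger DP over subsets of {A,B,C}:
  {C}: scan cost=150, card=150
  {B}: scan cost=400, card=400
  {A}: scan cost=80, card=80
  {BC}: card=300; try (B,nl_idx)→1800, (C,hash)→3200, (C,nl_idx)→3900, (B,merge)→5500, (C,merge)→5750, (B,hash)→7500 …(+2); best=1800 via (B,nl_idx)
  {AB}: card=800; try (B,nl_idx)→1600, (A,hash)→1920, (B,merge)→4720, (A,merge)→5040, (B,hash)→7360, (B,nl)→32080 …(+1); best=1600 via (B,nl_idx)
  {ABC}: card=600; try (A,hash)→3220, (C,hash)→4800, (A,merge)→5440, (C,nl_idx)→8600, (C,merge)→11750, (A,nl)→25800 …(+1); best=3220 via (A,hash)

3220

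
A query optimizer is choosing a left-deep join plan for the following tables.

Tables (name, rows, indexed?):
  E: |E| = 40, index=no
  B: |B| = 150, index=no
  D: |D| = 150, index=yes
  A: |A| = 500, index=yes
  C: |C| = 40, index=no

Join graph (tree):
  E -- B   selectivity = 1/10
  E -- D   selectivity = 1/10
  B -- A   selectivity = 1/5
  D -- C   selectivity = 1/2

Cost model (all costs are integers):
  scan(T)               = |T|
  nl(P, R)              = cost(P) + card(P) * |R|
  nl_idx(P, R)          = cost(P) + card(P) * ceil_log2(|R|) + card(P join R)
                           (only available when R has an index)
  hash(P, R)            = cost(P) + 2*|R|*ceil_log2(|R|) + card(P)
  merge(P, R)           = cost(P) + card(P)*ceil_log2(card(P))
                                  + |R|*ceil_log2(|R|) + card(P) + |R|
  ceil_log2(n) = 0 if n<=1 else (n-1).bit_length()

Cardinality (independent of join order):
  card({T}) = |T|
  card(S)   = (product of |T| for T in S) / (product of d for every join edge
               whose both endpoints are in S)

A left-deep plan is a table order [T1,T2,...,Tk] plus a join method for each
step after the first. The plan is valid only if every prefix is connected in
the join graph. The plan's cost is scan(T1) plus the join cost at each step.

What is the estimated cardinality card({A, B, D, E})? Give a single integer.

900000

Tables in S: A(500), B(150), D(150), E(40)
Edges inside S: E-B(d=10), E-D(d=10), B-A(d=5)
numerator = 500 * 150 * 150 * 40 = 450000000
denominator = 10 * 10 * 5 = 500
card(S) = 450000000 / 500 = 900000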